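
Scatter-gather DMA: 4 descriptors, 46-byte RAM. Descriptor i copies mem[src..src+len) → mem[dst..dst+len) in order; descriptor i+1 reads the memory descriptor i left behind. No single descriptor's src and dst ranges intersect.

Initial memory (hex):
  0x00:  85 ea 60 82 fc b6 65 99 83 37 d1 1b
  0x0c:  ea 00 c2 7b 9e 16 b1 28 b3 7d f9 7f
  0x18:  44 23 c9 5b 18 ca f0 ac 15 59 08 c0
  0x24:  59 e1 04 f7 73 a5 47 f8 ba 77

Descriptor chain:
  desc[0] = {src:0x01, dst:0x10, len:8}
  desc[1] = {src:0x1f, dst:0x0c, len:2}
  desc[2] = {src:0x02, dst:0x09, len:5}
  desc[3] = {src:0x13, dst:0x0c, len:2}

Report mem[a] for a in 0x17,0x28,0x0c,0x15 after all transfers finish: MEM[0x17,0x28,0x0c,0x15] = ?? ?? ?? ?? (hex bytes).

#0 dst[0x10+8] := {0xea,0x60,0x82,0xfc,0xb6,0x65,0x99,0x83}
#1 dst[0x0c+2] := {0xac,0x15}
#2 dst[0x09+5] := {0x60,0x82,0xfc,0xb6,0x65}
#3 dst[0x0c+2] := {0xfc,0xb6}
query mem[0x17]=0x83, mem[0x28]=0x73, mem[0x0c]=0xfc, mem[0x15]=0x65

MEM[0x17,0x28,0x0c,0x15] = 83 73 fc 65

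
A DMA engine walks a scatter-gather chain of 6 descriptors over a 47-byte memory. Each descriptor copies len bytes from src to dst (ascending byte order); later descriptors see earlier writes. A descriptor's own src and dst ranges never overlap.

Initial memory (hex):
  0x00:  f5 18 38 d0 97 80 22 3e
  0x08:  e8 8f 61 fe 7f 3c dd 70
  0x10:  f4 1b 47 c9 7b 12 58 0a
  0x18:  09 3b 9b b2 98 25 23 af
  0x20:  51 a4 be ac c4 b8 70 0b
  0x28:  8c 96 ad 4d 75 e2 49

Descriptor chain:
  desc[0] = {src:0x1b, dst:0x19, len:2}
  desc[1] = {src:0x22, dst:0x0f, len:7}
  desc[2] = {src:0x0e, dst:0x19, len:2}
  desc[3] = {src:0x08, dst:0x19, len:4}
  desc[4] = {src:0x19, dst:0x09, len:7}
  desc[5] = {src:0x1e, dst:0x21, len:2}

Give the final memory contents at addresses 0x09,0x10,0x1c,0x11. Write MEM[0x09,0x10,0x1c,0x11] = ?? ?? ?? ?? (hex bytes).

D0: mem[0x19..0x1a] <- [b2 98]
D1: mem[0x0f..0x15] <- [be ac c4 b8 70 0b 8c]
D2: mem[0x19..0x1a] <- [dd be]
D3: mem[0x19..0x1c] <- [e8 8f 61 fe]
D4: mem[0x09..0x0f] <- [e8 8f 61 fe 25 23 af]
D5: mem[0x21..0x22] <- [23 af]
query mem[0x09]=0xe8, mem[0x10]=0xac, mem[0x1c]=0xfe, mem[0x11]=0xc4

MEM[0x09,0x10,0x1c,0x11] = e8 ac fe c4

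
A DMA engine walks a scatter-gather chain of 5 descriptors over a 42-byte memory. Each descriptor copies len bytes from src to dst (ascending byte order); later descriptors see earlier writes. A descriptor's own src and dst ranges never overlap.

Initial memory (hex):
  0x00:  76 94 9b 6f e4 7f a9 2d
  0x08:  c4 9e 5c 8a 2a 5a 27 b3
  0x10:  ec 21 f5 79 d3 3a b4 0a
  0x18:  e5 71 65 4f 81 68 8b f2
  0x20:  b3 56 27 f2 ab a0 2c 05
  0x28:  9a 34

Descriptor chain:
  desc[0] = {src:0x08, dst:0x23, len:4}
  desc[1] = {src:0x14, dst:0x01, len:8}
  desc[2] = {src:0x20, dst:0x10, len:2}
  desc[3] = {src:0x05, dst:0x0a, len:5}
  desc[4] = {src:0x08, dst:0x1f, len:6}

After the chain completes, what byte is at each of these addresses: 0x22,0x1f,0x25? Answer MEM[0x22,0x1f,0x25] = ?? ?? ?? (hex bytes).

MEM[0x22,0x1f,0x25] = 71 4f 5c

[0] 0x08->0x23 len=4 : c4 9e 5c 8a
[1] 0x14->0x01 len=8 : d3 3a b4 0a e5 71 65 4f
[2] 0x20->0x10 len=2 : b3 56
[3] 0x05->0x0a len=5 : e5 71 65 4f 9e
[4] 0x08->0x1f len=6 : 4f 9e e5 71 65 4f
query mem[0x22]=0x71, mem[0x1f]=0x4f, mem[0x25]=0x5c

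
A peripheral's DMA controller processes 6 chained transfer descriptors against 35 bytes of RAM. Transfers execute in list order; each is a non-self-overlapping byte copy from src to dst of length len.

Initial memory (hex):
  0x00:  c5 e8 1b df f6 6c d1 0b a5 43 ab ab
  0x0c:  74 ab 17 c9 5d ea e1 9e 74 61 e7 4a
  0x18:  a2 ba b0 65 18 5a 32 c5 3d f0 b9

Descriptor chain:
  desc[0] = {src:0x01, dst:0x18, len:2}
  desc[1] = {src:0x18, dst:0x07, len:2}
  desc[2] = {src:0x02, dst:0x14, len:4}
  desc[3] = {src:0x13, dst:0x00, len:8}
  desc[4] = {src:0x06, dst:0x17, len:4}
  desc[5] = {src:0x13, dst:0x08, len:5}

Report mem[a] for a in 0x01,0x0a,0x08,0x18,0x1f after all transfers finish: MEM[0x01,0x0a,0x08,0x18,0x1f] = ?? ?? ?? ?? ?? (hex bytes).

#0 dst[0x18+2] := {0xe8,0x1b}
#1 dst[0x07+2] := {0xe8,0x1b}
#2 dst[0x14+4] := {0x1b,0xdf,0xf6,0x6c}
#3 dst[0x00+8] := {0x9e,0x1b,0xdf,0xf6,0x6c,0xe8,0x1b,0xb0}
#4 dst[0x17+4] := {0x1b,0xb0,0x1b,0x43}
#5 dst[0x08+5] := {0x9e,0x1b,0xdf,0xf6,0x1b}
query mem[0x01]=0x1b, mem[0x0a]=0xdf, mem[0x08]=0x9e, mem[0x18]=0xb0, mem[0x1f]=0xc5

MEM[0x01,0x0a,0x08,0x18,0x1f] = 1b df 9e b0 c5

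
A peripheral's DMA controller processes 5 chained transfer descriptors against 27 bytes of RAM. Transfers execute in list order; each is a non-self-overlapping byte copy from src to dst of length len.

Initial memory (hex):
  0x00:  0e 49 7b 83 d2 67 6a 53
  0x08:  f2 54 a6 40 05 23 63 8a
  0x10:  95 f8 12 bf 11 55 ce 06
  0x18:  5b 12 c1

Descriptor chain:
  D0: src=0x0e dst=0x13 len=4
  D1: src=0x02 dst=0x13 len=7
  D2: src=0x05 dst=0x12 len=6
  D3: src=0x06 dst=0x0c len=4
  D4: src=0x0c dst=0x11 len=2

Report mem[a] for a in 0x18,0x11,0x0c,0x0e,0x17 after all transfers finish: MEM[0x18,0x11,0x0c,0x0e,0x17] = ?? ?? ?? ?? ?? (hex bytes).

[0] 0x0e->0x13 len=4 : 63 8a 95 f8
[1] 0x02->0x13 len=7 : 7b 83 d2 67 6a 53 f2
[2] 0x05->0x12 len=6 : 67 6a 53 f2 54 a6
[3] 0x06->0x0c len=4 : 6a 53 f2 54
[4] 0x0c->0x11 len=2 : 6a 53
query mem[0x18]=0x53, mem[0x11]=0x6a, mem[0x0c]=0x6a, mem[0x0e]=0xf2, mem[0x17]=0xa6

MEM[0x18,0x11,0x0c,0x0e,0x17] = 53 6a 6a f2 a6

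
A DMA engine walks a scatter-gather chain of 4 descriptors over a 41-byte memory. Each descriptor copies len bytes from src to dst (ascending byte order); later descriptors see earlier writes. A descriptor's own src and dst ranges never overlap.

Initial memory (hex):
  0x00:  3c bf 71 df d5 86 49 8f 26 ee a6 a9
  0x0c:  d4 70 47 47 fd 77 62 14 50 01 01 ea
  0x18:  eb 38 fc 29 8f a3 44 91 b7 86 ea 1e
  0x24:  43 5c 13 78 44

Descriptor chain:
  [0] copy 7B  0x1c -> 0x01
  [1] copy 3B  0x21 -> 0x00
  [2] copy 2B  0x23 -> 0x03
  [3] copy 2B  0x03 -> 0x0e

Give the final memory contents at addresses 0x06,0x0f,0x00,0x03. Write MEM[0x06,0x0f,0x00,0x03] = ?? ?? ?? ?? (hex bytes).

MEM[0x06,0x0f,0x00,0x03] = 86 43 86 1e

#0 dst[0x01+7] := {0x8f,0xa3,0x44,0x91,0xb7,0x86,0xea}
#1 dst[0x00+3] := {0x86,0xea,0x1e}
#2 dst[0x03+2] := {0x1e,0x43}
#3 dst[0x0e+2] := {0x1e,0x43}
query mem[0x06]=0x86, mem[0x0f]=0x43, mem[0x00]=0x86, mem[0x03]=0x1e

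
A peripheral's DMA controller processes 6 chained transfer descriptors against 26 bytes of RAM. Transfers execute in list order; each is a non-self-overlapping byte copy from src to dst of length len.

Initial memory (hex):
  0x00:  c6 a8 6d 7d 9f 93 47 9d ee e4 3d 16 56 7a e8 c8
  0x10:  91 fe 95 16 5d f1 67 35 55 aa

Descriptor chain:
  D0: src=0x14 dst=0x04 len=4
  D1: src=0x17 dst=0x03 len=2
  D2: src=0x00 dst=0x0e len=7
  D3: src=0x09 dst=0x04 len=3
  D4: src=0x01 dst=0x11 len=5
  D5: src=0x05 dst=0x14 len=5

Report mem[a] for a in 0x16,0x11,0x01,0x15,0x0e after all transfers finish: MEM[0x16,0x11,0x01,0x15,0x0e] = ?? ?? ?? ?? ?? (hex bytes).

D0: mem[0x04..0x07] <- [5d f1 67 35]
D1: mem[0x03..0x04] <- [35 55]
D2: mem[0x0e..0x14] <- [c6 a8 6d 35 55 f1 67]
D3: mem[0x04..0x06] <- [e4 3d 16]
D4: mem[0x11..0x15] <- [a8 6d 35 e4 3d]
D5: mem[0x14..0x18] <- [3d 16 35 ee e4]
query mem[0x16]=0x35, mem[0x11]=0xa8, mem[0x01]=0xa8, mem[0x15]=0x16, mem[0x0e]=0xc6

MEM[0x16,0x11,0x01,0x15,0x0e] = 35 a8 a8 16 c6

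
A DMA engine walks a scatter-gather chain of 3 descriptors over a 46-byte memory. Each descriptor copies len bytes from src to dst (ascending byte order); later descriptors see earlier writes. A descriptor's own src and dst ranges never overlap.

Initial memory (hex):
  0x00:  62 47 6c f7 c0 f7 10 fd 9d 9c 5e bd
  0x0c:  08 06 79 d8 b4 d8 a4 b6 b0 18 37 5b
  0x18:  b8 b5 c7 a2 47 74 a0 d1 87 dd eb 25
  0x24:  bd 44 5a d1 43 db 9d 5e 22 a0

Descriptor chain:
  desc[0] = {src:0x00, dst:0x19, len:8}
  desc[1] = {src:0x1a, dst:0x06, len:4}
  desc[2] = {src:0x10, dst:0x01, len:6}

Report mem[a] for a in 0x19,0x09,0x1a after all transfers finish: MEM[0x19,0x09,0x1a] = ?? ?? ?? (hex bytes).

MEM[0x19,0x09,0x1a] = 62 c0 47

#0 dst[0x19+8] := {0x62,0x47,0x6c,0xf7,0xc0,0xf7,0x10,0xfd}
#1 dst[0x06+4] := {0x47,0x6c,0xf7,0xc0}
#2 dst[0x01+6] := {0xb4,0xd8,0xa4,0xb6,0xb0,0x18}
query mem[0x19]=0x62, mem[0x09]=0xc0, mem[0x1a]=0x47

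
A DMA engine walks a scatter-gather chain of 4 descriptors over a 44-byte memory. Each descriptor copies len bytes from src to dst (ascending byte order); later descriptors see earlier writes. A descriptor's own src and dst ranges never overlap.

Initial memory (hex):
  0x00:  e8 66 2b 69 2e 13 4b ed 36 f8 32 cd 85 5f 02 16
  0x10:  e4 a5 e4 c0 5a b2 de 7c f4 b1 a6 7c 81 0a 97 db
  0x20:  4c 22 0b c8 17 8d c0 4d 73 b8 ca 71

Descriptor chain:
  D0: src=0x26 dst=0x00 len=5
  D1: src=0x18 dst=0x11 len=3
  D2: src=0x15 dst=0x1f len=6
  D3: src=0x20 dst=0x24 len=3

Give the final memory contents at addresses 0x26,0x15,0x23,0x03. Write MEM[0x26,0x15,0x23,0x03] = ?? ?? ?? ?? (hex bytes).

MEM[0x26,0x15,0x23,0x03] = f4 b2 b1 b8

  after D0: wrote 5B at 0x00 = c04d73b8ca
  after D1: wrote 3B at 0x11 = f4b1a6
  after D2: wrote 6B at 0x1f = b2de7cf4b1a6
  after D3: wrote 3B at 0x24 = de7cf4
query mem[0x26]=0xf4, mem[0x15]=0xb2, mem[0x23]=0xb1, mem[0x03]=0xb8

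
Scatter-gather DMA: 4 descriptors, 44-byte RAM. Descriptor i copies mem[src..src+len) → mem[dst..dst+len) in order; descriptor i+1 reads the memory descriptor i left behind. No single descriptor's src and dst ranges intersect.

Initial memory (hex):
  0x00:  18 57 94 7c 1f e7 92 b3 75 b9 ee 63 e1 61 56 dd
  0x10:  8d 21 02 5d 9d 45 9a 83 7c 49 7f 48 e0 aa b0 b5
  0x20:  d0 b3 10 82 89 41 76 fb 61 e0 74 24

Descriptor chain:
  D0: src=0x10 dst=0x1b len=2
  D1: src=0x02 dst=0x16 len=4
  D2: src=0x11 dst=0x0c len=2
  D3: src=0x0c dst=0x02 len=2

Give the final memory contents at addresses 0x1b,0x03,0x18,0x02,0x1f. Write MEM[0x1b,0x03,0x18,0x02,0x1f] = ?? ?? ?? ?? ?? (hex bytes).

MEM[0x1b,0x03,0x18,0x02,0x1f] = 8d 02 1f 21 b5

#0 dst[0x1b+2] := {0x8d,0x21}
#1 dst[0x16+4] := {0x94,0x7c,0x1f,0xe7}
#2 dst[0x0c+2] := {0x21,0x02}
#3 dst[0x02+2] := {0x21,0x02}
query mem[0x1b]=0x8d, mem[0x03]=0x02, mem[0x18]=0x1f, mem[0x02]=0x21, mem[0x1f]=0xb5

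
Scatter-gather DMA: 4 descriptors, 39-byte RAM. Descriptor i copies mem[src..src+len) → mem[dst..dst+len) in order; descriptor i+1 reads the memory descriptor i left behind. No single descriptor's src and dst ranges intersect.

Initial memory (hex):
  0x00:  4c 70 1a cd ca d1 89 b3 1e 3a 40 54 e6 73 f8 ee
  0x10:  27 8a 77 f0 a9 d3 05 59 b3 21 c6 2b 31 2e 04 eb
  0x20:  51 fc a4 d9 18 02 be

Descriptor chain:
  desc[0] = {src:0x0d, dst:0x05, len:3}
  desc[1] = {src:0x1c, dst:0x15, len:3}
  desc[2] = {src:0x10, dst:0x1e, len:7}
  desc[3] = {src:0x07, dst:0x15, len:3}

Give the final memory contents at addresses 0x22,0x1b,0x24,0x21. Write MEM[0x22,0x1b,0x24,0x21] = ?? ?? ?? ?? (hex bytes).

MEM[0x22,0x1b,0x24,0x21] = a9 2b 2e f0

  after D0: wrote 3B at 0x05 = 73f8ee
  after D1: wrote 3B at 0x15 = 312e04
  after D2: wrote 7B at 0x1e = 278a77f0a9312e
  after D3: wrote 3B at 0x15 = ee1e3a
query mem[0x22]=0xa9, mem[0x1b]=0x2b, mem[0x24]=0x2e, mem[0x21]=0xf0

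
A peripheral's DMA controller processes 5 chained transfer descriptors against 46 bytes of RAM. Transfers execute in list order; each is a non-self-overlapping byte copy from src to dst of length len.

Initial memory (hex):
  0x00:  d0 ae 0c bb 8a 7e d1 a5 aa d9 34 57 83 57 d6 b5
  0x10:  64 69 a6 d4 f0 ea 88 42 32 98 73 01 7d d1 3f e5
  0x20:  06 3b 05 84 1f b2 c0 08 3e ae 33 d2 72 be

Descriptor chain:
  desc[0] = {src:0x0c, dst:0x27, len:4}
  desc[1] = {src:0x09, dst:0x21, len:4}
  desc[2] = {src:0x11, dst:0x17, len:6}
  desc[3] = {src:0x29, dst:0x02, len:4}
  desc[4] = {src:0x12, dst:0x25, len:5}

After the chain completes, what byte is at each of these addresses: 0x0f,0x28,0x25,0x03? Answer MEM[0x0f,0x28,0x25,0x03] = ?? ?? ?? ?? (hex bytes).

D0: mem[0x27..0x2a] <- [83 57 d6 b5]
D1: mem[0x21..0x24] <- [d9 34 57 83]
D2: mem[0x17..0x1c] <- [69 a6 d4 f0 ea 88]
D3: mem[0x02..0x05] <- [d6 b5 d2 72]
D4: mem[0x25..0x29] <- [a6 d4 f0 ea 88]
query mem[0x0f]=0xb5, mem[0x28]=0xea, mem[0x25]=0xa6, mem[0x03]=0xb5

MEM[0x0f,0x28,0x25,0x03] = b5 ea a6 b5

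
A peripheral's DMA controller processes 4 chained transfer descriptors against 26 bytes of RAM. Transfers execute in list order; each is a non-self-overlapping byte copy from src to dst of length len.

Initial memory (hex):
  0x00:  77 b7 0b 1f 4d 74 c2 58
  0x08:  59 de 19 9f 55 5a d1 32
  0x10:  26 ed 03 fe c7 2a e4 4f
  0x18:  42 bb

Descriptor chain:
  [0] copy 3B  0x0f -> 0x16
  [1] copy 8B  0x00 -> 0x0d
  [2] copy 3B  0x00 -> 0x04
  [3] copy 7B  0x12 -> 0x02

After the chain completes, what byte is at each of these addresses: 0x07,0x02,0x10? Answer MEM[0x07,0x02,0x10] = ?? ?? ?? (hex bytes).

#0 dst[0x16+3] := {0x32,0x26,0xed}
#1 dst[0x0d+8] := {0x77,0xb7,0x0b,0x1f,0x4d,0x74,0xc2,0x58}
#2 dst[0x04+3] := {0x77,0xb7,0x0b}
#3 dst[0x02+7] := {0x74,0xc2,0x58,0x2a,0x32,0x26,0xed}
query mem[0x07]=0x26, mem[0x02]=0x74, mem[0x10]=0x1f

MEM[0x07,0x02,0x10] = 26 74 1f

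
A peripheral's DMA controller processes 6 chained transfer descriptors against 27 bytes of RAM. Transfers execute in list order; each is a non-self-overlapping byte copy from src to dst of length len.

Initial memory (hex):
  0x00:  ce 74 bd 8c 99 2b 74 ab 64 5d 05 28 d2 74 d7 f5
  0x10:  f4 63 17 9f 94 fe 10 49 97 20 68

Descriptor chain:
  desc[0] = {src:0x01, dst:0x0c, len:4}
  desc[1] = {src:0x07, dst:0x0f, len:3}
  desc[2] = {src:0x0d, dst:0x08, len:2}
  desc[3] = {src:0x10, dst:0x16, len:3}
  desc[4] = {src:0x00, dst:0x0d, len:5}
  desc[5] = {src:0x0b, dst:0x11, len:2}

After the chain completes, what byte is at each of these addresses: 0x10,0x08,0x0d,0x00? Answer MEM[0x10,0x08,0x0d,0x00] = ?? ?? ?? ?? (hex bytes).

D0: mem[0x0c..0x0f] <- [74 bd 8c 99]
D1: mem[0x0f..0x11] <- [ab 64 5d]
D2: mem[0x08..0x09] <- [bd 8c]
D3: mem[0x16..0x18] <- [64 5d 17]
D4: mem[0x0d..0x11] <- [ce 74 bd 8c 99]
D5: mem[0x11..0x12] <- [28 74]
query mem[0x10]=0x8c, mem[0x08]=0xbd, mem[0x0d]=0xce, mem[0x00]=0xce

MEM[0x10,0x08,0x0d,0x00] = 8c bd ce ce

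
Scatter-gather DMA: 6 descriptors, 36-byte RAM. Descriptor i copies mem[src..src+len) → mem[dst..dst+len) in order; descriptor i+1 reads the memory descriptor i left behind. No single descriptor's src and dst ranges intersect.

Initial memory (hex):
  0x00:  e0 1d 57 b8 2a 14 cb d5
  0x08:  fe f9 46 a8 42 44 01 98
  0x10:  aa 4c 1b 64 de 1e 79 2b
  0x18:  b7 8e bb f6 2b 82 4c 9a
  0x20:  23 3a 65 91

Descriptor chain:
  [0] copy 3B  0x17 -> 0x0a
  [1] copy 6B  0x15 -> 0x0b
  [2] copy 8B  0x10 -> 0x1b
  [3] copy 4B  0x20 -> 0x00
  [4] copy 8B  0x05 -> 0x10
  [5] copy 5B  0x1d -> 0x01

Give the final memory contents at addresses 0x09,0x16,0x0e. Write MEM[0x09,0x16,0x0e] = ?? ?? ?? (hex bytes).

D0: mem[0x0a..0x0c] <- [2b b7 8e]
D1: mem[0x0b..0x10] <- [1e 79 2b b7 8e bb]
D2: mem[0x1b..0x22] <- [bb 4c 1b 64 de 1e 79 2b]
D3: mem[0x00..0x03] <- [1e 79 2b 91]
D4: mem[0x10..0x17] <- [14 cb d5 fe f9 2b 1e 79]
D5: mem[0x01..0x05] <- [1b 64 de 1e 79]
query mem[0x09]=0xf9, mem[0x16]=0x1e, mem[0x0e]=0xb7

MEM[0x09,0x16,0x0e] = f9 1e b7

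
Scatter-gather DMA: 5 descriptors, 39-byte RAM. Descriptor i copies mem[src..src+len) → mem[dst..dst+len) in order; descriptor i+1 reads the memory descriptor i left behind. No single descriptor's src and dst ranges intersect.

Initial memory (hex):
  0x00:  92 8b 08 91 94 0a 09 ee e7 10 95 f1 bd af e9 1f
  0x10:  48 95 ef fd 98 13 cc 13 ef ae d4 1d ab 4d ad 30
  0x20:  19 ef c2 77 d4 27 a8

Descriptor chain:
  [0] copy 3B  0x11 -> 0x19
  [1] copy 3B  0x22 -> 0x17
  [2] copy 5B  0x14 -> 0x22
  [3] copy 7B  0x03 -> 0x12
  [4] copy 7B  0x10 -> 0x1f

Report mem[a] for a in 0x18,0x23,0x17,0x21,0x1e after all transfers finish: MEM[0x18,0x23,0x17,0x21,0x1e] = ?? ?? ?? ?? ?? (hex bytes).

MEM[0x18,0x23,0x17,0x21,0x1e] = 10 0a e7 91 ad

[0] 0x11->0x19 len=3 : 95 ef fd
[1] 0x22->0x17 len=3 : c2 77 d4
[2] 0x14->0x22 len=5 : 98 13 cc c2 77
[3] 0x03->0x12 len=7 : 91 94 0a 09 ee e7 10
[4] 0x10->0x1f len=7 : 48 95 91 94 0a 09 ee
query mem[0x18]=0x10, mem[0x23]=0x0a, mem[0x17]=0xe7, mem[0x21]=0x91, mem[0x1e]=0xad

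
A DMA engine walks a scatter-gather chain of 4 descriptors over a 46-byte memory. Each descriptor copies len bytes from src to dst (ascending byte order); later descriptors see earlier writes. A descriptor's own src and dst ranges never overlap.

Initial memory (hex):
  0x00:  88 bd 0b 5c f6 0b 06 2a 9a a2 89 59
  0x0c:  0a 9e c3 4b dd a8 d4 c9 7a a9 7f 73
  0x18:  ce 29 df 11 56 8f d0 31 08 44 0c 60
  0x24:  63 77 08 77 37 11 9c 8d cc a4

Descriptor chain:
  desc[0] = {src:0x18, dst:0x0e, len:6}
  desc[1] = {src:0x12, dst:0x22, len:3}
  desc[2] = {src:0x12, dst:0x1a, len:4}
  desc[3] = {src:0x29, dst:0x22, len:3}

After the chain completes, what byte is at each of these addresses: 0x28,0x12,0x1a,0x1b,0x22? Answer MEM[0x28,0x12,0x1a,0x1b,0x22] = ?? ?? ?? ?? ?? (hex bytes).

MEM[0x28,0x12,0x1a,0x1b,0x22] = 37 56 56 8f 11

[0] 0x18->0x0e len=6 : ce 29 df 11 56 8f
[1] 0x12->0x22 len=3 : 56 8f 7a
[2] 0x12->0x1a len=4 : 56 8f 7a a9
[3] 0x29->0x22 len=3 : 11 9c 8d
query mem[0x28]=0x37, mem[0x12]=0x56, mem[0x1a]=0x56, mem[0x1b]=0x8f, mem[0x22]=0x11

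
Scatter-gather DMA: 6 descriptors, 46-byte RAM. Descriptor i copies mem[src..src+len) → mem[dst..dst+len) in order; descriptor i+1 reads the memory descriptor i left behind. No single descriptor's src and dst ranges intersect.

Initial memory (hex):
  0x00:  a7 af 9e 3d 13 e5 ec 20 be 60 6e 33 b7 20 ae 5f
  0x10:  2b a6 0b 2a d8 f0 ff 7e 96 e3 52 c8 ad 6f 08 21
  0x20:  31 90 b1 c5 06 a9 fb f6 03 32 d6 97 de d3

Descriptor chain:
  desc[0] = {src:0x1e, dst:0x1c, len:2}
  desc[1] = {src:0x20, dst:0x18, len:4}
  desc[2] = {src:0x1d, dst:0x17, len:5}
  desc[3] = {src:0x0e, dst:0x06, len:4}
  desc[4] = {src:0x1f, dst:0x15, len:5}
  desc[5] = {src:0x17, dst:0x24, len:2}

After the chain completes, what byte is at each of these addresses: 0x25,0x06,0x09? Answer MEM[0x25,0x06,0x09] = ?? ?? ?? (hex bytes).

  after D0: wrote 2B at 0x1c = 0821
  after D1: wrote 4B at 0x18 = 3190b1c5
  after D2: wrote 5B at 0x17 = 2108213190
  after D3: wrote 4B at 0x06 = ae5f2ba6
  after D4: wrote 5B at 0x15 = 213190b1c5
  after D5: wrote 2B at 0x24 = 90b1
query mem[0x25]=0xb1, mem[0x06]=0xae, mem[0x09]=0xa6

MEM[0x25,0x06,0x09] = b1 ae a6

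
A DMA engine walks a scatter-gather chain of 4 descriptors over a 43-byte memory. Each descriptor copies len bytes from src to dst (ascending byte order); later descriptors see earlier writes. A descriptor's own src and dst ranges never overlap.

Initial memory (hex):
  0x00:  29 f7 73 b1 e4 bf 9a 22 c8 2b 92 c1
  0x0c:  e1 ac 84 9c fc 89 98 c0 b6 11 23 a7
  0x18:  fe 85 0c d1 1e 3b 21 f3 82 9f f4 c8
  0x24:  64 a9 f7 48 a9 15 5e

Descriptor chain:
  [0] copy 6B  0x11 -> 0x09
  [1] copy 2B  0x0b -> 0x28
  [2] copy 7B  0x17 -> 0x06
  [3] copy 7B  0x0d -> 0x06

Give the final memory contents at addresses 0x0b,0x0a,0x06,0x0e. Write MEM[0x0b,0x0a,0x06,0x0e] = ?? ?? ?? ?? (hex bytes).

MEM[0x0b,0x0a,0x06,0x0e] = 98 89 11 23

[0] 0x11->0x09 len=6 : 89 98 c0 b6 11 23
[1] 0x0b->0x28 len=2 : c0 b6
[2] 0x17->0x06 len=7 : a7 fe 85 0c d1 1e 3b
[3] 0x0d->0x06 len=7 : 11 23 9c fc 89 98 c0
query mem[0x0b]=0x98, mem[0x0a]=0x89, mem[0x06]=0x11, mem[0x0e]=0x23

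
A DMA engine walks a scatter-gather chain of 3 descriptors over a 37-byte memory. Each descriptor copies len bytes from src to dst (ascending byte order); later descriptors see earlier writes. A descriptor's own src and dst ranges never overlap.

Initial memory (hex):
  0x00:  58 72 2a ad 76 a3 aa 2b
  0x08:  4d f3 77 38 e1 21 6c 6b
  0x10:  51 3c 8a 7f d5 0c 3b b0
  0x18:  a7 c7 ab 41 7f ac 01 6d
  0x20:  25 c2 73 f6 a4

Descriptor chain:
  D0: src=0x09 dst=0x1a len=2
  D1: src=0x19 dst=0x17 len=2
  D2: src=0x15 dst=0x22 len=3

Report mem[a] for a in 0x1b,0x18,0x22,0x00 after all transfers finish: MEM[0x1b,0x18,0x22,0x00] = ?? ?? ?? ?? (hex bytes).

#0 dst[0x1a+2] := {0xf3,0x77}
#1 dst[0x17+2] := {0xc7,0xf3}
#2 dst[0x22+3] := {0x0c,0x3b,0xc7}
query mem[0x1b]=0x77, mem[0x18]=0xf3, mem[0x22]=0x0c, mem[0x00]=0x58

MEM[0x1b,0x18,0x22,0x00] = 77 f3 0c 58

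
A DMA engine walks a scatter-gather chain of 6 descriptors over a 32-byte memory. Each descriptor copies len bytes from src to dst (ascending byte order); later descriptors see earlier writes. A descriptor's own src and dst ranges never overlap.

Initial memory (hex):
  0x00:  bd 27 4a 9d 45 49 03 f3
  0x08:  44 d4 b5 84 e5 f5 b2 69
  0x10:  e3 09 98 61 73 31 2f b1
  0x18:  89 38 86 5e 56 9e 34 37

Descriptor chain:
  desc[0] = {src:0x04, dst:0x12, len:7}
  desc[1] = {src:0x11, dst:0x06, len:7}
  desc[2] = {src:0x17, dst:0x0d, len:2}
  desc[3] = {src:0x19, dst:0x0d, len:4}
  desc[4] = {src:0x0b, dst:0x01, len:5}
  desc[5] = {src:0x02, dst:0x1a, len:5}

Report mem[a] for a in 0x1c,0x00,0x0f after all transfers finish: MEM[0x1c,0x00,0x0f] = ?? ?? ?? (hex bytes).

[0] 0x04->0x12 len=7 : 45 49 03 f3 44 d4 b5
[1] 0x11->0x06 len=7 : 09 45 49 03 f3 44 d4
[2] 0x17->0x0d len=2 : d4 b5
[3] 0x19->0x0d len=4 : 38 86 5e 56
[4] 0x0b->0x01 len=5 : 44 d4 38 86 5e
[5] 0x02->0x1a len=5 : d4 38 86 5e 09
query mem[0x1c]=0x86, mem[0x00]=0xbd, mem[0x0f]=0x5e

MEM[0x1c,0x00,0x0f] = 86 bd 5e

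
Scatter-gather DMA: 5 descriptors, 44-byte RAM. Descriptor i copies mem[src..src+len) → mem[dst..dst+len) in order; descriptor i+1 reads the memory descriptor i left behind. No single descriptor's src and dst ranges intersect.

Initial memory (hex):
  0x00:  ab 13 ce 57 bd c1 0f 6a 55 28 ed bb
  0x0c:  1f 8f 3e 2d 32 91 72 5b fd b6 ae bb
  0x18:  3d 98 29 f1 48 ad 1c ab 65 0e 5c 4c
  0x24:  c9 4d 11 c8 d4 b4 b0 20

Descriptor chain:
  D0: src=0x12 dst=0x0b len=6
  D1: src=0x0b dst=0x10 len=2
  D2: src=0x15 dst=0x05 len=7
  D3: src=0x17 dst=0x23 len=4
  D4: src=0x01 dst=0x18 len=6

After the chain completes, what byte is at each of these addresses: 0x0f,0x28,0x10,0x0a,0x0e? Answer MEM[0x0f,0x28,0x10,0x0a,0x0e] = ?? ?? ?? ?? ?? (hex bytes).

  after D0: wrote 6B at 0x0b = 725bfdb6aebb
  after D1: wrote 2B at 0x10 = 725b
  after D2: wrote 7B at 0x05 = b6aebb3d9829f1
  after D3: wrote 4B at 0x23 = bb3d9829
  after D4: wrote 6B at 0x18 = 13ce57bdb6ae
query mem[0x0f]=0xae, mem[0x28]=0xd4, mem[0x10]=0x72, mem[0x0a]=0x29, mem[0x0e]=0xb6

MEM[0x0f,0x28,0x10,0x0a,0x0e] = ae d4 72 29 b6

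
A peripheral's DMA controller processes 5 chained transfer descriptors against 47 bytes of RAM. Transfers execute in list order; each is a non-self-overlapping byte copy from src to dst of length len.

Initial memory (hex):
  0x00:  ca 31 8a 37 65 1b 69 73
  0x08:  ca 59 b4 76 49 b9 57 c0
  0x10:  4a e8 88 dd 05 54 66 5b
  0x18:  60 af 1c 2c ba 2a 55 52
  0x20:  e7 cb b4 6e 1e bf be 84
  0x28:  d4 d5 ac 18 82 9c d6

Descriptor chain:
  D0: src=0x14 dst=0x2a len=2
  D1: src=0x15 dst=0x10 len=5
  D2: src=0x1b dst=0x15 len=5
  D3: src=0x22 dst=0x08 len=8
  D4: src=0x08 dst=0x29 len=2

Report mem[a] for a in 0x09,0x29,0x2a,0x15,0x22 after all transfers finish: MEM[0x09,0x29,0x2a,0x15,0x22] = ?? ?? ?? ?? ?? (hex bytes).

  after D0: wrote 2B at 0x2a = 0554
  after D1: wrote 5B at 0x10 = 54665b60af
  after D2: wrote 5B at 0x15 = 2cba2a5552
  after D3: wrote 8B at 0x08 = b46e1ebfbe84d4d5
  after D4: wrote 2B at 0x29 = b46e
query mem[0x09]=0x6e, mem[0x29]=0xb4, mem[0x2a]=0x6e, mem[0x15]=0x2c, mem[0x22]=0xb4

MEM[0x09,0x29,0x2a,0x15,0x22] = 6e b4 6e 2c b4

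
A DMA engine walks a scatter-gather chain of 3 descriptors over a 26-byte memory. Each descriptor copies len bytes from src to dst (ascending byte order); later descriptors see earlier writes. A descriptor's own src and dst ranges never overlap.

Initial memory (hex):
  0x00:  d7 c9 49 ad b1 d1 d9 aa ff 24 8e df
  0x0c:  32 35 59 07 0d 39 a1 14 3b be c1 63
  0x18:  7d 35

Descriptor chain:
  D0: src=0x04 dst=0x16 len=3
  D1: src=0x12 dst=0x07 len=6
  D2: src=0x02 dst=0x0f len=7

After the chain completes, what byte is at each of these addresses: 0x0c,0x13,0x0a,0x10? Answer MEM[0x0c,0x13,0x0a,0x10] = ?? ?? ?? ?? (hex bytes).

  after D0: wrote 3B at 0x16 = b1d1d9
  after D1: wrote 6B at 0x07 = a1143bbeb1d1
  after D2: wrote 7B at 0x0f = 49adb1d1d9a114
query mem[0x0c]=0xd1, mem[0x13]=0xd9, mem[0x0a]=0xbe, mem[0x10]=0xad

MEM[0x0c,0x13,0x0a,0x10] = d1 d9 be ad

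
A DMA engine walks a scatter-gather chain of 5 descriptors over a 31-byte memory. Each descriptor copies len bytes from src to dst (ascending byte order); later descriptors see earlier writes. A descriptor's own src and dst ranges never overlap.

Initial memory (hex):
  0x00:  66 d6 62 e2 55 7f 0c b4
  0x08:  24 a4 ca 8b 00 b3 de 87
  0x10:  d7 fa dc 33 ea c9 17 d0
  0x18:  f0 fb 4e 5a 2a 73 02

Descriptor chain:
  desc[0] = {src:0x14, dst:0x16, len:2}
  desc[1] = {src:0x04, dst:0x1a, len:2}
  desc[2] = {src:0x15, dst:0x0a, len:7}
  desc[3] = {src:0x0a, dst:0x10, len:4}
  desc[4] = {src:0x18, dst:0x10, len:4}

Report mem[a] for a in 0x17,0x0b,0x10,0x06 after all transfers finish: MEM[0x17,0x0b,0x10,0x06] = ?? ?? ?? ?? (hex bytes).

  after D0: wrote 2B at 0x16 = eac9
  after D1: wrote 2B at 0x1a = 557f
  after D2: wrote 7B at 0x0a = c9eac9f0fb557f
  after D3: wrote 4B at 0x10 = c9eac9f0
  after D4: wrote 4B at 0x10 = f0fb557f
query mem[0x17]=0xc9, mem[0x0b]=0xea, mem[0x10]=0xf0, mem[0x06]=0x0c

MEM[0x17,0x0b,0x10,0x06] = c9 ea f0 0c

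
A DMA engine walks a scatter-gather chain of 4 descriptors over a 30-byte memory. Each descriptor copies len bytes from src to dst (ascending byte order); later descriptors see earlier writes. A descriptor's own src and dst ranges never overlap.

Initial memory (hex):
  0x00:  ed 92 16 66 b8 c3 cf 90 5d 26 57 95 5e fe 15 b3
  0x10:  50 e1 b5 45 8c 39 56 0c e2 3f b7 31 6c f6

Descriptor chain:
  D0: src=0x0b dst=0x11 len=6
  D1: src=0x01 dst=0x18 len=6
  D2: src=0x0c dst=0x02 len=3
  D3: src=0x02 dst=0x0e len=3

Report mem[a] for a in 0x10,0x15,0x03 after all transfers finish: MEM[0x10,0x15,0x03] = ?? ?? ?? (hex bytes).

  after D0: wrote 6B at 0x11 = 955efe15b350
  after D1: wrote 6B at 0x18 = 921666b8c3cf
  after D2: wrote 3B at 0x02 = 5efe15
  after D3: wrote 3B at 0x0e = 5efe15
query mem[0x10]=0x15, mem[0x15]=0xb3, mem[0x03]=0xfe

MEM[0x10,0x15,0x03] = 15 b3 fe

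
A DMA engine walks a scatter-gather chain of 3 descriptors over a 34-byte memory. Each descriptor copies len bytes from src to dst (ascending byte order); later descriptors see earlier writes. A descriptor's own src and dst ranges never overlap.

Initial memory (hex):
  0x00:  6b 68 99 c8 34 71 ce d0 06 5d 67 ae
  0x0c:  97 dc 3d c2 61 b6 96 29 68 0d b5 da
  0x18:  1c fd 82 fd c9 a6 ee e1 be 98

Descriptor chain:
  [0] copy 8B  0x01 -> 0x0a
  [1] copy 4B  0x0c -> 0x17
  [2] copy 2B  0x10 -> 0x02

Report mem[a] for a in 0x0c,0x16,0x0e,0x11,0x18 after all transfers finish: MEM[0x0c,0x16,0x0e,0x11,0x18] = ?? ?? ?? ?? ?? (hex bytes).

#0 dst[0x0a+8] := {0x68,0x99,0xc8,0x34,0x71,0xce,0xd0,0x06}
#1 dst[0x17+4] := {0xc8,0x34,0x71,0xce}
#2 dst[0x02+2] := {0xd0,0x06}
query mem[0x0c]=0xc8, mem[0x16]=0xb5, mem[0x0e]=0x71, mem[0x11]=0x06, mem[0x18]=0x34

MEM[0x0c,0x16,0x0e,0x11,0x18] = c8 b5 71 06 34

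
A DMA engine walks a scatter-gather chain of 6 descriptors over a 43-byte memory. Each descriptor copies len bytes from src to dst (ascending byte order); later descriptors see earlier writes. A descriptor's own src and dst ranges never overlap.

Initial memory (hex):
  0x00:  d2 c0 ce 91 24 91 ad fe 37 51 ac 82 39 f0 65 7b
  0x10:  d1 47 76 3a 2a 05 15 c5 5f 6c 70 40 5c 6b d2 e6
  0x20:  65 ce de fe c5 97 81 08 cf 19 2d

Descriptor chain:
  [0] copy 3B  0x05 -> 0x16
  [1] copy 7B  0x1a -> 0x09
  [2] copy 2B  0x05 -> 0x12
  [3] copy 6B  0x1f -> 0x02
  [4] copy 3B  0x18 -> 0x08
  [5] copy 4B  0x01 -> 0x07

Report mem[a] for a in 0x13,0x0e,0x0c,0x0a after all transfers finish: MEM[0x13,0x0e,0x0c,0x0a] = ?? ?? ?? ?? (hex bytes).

MEM[0x13,0x0e,0x0c,0x0a] = ad e6 6b ce

#0 dst[0x16+3] := {0x91,0xad,0xfe}
#1 dst[0x09+7] := {0x70,0x40,0x5c,0x6b,0xd2,0xe6,0x65}
#2 dst[0x12+2] := {0x91,0xad}
#3 dst[0x02+6] := {0xe6,0x65,0xce,0xde,0xfe,0xc5}
#4 dst[0x08+3] := {0xfe,0x6c,0x70}
#5 dst[0x07+4] := {0xc0,0xe6,0x65,0xce}
query mem[0x13]=0xad, mem[0x0e]=0xe6, mem[0x0c]=0x6b, mem[0x0a]=0xce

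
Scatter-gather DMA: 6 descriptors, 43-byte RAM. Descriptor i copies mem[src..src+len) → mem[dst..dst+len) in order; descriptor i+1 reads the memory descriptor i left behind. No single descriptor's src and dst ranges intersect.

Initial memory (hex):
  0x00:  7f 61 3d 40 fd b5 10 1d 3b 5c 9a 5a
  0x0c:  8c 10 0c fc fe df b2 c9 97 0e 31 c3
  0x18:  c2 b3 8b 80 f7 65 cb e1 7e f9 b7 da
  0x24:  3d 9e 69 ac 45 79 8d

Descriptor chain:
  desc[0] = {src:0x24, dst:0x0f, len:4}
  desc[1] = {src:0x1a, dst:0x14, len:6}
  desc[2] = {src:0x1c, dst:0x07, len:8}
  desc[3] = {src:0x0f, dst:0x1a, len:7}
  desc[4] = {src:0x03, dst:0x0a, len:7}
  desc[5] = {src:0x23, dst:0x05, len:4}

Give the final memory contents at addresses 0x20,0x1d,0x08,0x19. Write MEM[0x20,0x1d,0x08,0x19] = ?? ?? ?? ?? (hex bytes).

MEM[0x20,0x1d,0x08,0x19] = 80 ac 69 e1

D0: mem[0x0f..0x12] <- [3d 9e 69 ac]
D1: mem[0x14..0x19] <- [8b 80 f7 65 cb e1]
D2: mem[0x07..0x0e] <- [f7 65 cb e1 7e f9 b7 da]
D3: mem[0x1a..0x20] <- [3d 9e 69 ac c9 8b 80]
D4: mem[0x0a..0x10] <- [40 fd b5 10 f7 65 cb]
D5: mem[0x05..0x08] <- [da 3d 9e 69]
query mem[0x20]=0x80, mem[0x1d]=0xac, mem[0x08]=0x69, mem[0x19]=0xe1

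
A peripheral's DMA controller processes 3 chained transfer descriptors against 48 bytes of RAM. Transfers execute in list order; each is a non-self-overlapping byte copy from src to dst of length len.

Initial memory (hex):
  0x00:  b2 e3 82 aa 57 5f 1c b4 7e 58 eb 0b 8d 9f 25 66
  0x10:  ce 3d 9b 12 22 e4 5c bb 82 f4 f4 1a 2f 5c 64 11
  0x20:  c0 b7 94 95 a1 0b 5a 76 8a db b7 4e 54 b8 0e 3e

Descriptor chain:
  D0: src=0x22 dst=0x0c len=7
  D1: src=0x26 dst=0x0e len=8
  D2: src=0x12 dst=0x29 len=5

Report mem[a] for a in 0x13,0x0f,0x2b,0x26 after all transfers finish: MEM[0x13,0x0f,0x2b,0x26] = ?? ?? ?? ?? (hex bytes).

[0] 0x22->0x0c len=7 : 94 95 a1 0b 5a 76 8a
[1] 0x26->0x0e len=8 : 5a 76 8a db b7 4e 54 b8
[2] 0x12->0x29 len=5 : b7 4e 54 b8 5c
query mem[0x13]=0x4e, mem[0x0f]=0x76, mem[0x2b]=0x54, mem[0x26]=0x5a

MEM[0x13,0x0f,0x2b,0x26] = 4e 76 54 5a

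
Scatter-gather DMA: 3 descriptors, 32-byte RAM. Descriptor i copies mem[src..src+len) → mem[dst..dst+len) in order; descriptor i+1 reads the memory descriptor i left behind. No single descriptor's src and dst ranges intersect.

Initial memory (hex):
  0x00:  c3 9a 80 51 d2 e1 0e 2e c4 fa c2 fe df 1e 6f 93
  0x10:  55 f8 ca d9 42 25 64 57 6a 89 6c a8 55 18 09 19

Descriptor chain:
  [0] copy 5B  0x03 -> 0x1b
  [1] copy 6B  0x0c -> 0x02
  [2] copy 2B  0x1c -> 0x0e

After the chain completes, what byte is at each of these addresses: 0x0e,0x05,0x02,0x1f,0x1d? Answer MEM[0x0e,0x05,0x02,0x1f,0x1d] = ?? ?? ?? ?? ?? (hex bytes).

MEM[0x0e,0x05,0x02,0x1f,0x1d] = d2 93 df 2e e1

[0] 0x03->0x1b len=5 : 51 d2 e1 0e 2e
[1] 0x0c->0x02 len=6 : df 1e 6f 93 55 f8
[2] 0x1c->0x0e len=2 : d2 e1
query mem[0x0e]=0xd2, mem[0x05]=0x93, mem[0x02]=0xdf, mem[0x1f]=0x2e, mem[0x1d]=0xe1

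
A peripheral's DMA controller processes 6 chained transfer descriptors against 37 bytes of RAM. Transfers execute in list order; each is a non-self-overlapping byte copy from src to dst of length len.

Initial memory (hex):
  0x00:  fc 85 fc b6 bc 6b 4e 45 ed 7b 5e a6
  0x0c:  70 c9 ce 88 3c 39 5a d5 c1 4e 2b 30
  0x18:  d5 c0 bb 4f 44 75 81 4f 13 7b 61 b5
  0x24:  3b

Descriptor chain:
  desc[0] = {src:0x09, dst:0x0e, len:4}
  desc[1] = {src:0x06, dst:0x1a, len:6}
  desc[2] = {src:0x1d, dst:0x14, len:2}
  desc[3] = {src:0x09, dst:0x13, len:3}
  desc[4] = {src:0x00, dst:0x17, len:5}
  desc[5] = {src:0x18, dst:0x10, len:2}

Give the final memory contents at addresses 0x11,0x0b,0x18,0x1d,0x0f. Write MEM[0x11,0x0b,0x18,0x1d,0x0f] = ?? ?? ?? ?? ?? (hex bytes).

D0: mem[0x0e..0x11] <- [7b 5e a6 70]
D1: mem[0x1a..0x1f] <- [4e 45 ed 7b 5e a6]
D2: mem[0x14..0x15] <- [7b 5e]
D3: mem[0x13..0x15] <- [7b 5e a6]
D4: mem[0x17..0x1b] <- [fc 85 fc b6 bc]
D5: mem[0x10..0x11] <- [85 fc]
query mem[0x11]=0xfc, mem[0x0b]=0xa6, mem[0x18]=0x85, mem[0x1d]=0x7b, mem[0x0f]=0x5e

MEM[0x11,0x0b,0x18,0x1d,0x0f] = fc a6 85 7b 5e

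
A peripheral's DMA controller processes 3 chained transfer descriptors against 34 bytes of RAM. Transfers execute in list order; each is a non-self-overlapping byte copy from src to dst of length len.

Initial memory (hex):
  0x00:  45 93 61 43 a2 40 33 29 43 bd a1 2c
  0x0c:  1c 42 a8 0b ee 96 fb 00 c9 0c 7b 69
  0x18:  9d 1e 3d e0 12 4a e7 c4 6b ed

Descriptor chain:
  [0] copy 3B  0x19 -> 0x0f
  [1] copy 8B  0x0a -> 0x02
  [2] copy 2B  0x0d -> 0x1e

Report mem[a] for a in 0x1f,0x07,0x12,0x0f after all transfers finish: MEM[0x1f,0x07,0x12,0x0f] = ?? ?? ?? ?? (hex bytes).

  after D0: wrote 3B at 0x0f = 1e3de0
  after D1: wrote 8B at 0x02 = a12c1c42a81e3de0
  after D2: wrote 2B at 0x1e = 42a8
query mem[0x1f]=0xa8, mem[0x07]=0x1e, mem[0x12]=0xfb, mem[0x0f]=0x1e

MEM[0x1f,0x07,0x12,0x0f] = a8 1e fb 1e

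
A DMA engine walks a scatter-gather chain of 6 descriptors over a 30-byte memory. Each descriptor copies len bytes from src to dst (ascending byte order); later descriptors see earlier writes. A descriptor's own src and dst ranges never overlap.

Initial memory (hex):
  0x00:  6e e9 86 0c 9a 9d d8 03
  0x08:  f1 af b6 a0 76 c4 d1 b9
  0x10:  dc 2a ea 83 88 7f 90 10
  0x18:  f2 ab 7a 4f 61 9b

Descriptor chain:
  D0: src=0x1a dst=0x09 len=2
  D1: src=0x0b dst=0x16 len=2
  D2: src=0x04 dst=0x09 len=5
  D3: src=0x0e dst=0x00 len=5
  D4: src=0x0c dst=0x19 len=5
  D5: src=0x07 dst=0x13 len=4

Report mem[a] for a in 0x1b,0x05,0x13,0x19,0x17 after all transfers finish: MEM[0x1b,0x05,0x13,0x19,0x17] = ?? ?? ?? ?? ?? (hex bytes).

MEM[0x1b,0x05,0x13,0x19,0x17] = d1 9d 03 03 76

#0 dst[0x09+2] := {0x7a,0x4f}
#1 dst[0x16+2] := {0xa0,0x76}
#2 dst[0x09+5] := {0x9a,0x9d,0xd8,0x03,0xf1}
#3 dst[0x00+5] := {0xd1,0xb9,0xdc,0x2a,0xea}
#4 dst[0x19+5] := {0x03,0xf1,0xd1,0xb9,0xdc}
#5 dst[0x13+4] := {0x03,0xf1,0x9a,0x9d}
query mem[0x1b]=0xd1, mem[0x05]=0x9d, mem[0x13]=0x03, mem[0x19]=0x03, mem[0x17]=0x76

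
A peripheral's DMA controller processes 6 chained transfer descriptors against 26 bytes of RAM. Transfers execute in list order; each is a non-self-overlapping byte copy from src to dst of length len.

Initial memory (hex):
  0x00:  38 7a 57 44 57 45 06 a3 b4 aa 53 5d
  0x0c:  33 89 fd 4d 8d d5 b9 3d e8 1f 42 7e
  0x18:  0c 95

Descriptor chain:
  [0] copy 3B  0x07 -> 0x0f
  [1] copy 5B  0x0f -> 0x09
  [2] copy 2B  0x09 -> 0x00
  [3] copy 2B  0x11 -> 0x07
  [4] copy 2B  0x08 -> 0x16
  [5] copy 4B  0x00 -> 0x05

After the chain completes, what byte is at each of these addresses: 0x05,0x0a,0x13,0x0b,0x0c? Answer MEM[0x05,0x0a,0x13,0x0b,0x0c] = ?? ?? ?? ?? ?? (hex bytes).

#0 dst[0x0f+3] := {0xa3,0xb4,0xaa}
#1 dst[0x09+5] := {0xa3,0xb4,0xaa,0xb9,0x3d}
#2 dst[0x00+2] := {0xa3,0xb4}
#3 dst[0x07+2] := {0xaa,0xb9}
#4 dst[0x16+2] := {0xb9,0xa3}
#5 dst[0x05+4] := {0xa3,0xb4,0x57,0x44}
query mem[0x05]=0xa3, mem[0x0a]=0xb4, mem[0x13]=0x3d, mem[0x0b]=0xaa, mem[0x0c]=0xb9

MEM[0x05,0x0a,0x13,0x0b,0x0c] = a3 b4 3d aa b9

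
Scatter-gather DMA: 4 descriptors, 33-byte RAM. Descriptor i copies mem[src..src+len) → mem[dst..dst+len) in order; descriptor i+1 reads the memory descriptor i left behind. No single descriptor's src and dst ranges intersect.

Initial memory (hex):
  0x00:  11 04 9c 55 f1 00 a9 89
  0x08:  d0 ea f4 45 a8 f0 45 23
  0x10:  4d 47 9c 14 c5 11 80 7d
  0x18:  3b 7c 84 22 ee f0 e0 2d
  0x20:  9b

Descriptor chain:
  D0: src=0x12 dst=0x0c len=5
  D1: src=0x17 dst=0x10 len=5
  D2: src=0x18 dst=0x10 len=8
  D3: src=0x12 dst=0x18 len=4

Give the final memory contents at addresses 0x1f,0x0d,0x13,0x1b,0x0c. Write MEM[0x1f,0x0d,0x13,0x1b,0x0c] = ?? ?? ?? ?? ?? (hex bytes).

  after D0: wrote 5B at 0x0c = 9c14c51180
  after D1: wrote 5B at 0x10 = 7d3b7c8422
  after D2: wrote 8B at 0x10 = 3b7c8422eef0e02d
  after D3: wrote 4B at 0x18 = 8422eef0
query mem[0x1f]=0x2d, mem[0x0d]=0x14, mem[0x13]=0x22, mem[0x1b]=0xf0, mem[0x0c]=0x9c

MEM[0x1f,0x0d,0x13,0x1b,0x0c] = 2d 14 22 f0 9c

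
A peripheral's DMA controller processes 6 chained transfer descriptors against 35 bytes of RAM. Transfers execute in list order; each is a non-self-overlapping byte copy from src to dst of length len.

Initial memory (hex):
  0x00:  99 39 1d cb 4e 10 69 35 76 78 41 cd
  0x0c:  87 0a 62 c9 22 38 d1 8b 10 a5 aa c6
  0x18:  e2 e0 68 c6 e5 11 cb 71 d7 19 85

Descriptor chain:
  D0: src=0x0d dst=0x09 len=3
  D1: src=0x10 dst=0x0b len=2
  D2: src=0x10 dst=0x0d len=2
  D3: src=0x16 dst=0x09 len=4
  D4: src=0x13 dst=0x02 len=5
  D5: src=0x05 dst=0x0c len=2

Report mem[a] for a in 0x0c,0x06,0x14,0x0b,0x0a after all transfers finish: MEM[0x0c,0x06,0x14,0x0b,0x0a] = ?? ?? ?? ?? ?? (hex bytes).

[0] 0x0d->0x09 len=3 : 0a 62 c9
[1] 0x10->0x0b len=2 : 22 38
[2] 0x10->0x0d len=2 : 22 38
[3] 0x16->0x09 len=4 : aa c6 e2 e0
[4] 0x13->0x02 len=5 : 8b 10 a5 aa c6
[5] 0x05->0x0c len=2 : aa c6
query mem[0x0c]=0xaa, mem[0x06]=0xc6, mem[0x14]=0x10, mem[0x0b]=0xe2, mem[0x0a]=0xc6

MEM[0x0c,0x06,0x14,0x0b,0x0a] = aa c6 10 e2 c6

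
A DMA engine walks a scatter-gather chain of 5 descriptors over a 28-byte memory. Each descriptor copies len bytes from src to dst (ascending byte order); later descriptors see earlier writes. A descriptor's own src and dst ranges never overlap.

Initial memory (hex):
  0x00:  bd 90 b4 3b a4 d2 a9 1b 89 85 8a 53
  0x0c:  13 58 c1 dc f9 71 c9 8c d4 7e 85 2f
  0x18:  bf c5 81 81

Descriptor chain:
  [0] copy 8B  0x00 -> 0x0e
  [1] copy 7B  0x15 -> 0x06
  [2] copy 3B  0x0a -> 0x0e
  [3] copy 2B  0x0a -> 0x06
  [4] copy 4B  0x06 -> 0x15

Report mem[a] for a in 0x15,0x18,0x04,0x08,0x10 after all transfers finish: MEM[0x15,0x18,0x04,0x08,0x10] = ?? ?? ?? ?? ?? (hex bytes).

  after D0: wrote 8B at 0x0e = bd90b43ba4d2a91b
  after D1: wrote 7B at 0x06 = 1b852fbfc58181
  after D2: wrote 3B at 0x0e = c58181
  after D3: wrote 2B at 0x06 = c581
  after D4: wrote 4B at 0x15 = c5812fbf
query mem[0x15]=0xc5, mem[0x18]=0xbf, mem[0x04]=0xa4, mem[0x08]=0x2f, mem[0x10]=0x81

MEM[0x15,0x18,0x04,0x08,0x10] = c5 bf a4 2f 81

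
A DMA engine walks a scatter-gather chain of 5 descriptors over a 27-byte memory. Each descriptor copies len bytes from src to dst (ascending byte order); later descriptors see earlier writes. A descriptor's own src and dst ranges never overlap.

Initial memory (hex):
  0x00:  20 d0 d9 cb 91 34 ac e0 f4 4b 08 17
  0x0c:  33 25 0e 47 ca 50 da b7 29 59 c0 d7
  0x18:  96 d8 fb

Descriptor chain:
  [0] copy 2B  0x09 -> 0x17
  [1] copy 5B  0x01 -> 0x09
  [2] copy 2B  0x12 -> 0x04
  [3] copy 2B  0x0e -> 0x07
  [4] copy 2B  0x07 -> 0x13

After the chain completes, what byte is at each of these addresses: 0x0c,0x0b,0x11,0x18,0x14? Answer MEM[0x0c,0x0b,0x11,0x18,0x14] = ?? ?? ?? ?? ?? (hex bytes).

MEM[0x0c,0x0b,0x11,0x18,0x14] = 91 cb 50 08 47

  after D0: wrote 2B at 0x17 = 4b08
  after D1: wrote 5B at 0x09 = d0d9cb9134
  after D2: wrote 2B at 0x04 = dab7
  after D3: wrote 2B at 0x07 = 0e47
  after D4: wrote 2B at 0x13 = 0e47
query mem[0x0c]=0x91, mem[0x0b]=0xcb, mem[0x11]=0x50, mem[0x18]=0x08, mem[0x14]=0x47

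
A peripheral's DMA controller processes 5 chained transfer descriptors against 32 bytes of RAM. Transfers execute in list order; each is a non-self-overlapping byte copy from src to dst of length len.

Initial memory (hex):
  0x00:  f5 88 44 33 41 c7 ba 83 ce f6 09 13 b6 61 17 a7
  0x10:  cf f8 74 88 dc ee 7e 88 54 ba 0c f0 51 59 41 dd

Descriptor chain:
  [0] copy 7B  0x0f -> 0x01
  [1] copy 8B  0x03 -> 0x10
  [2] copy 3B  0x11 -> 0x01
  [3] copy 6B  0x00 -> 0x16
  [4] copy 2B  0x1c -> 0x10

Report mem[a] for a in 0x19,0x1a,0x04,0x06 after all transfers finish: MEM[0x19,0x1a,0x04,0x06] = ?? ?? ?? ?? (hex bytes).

MEM[0x19,0x1a,0x04,0x06] = dc 74 74 dc

  after D0: wrote 7B at 0x01 = a7cff87488dcee
  after D1: wrote 8B at 0x10 = f87488dceecef609
  after D2: wrote 3B at 0x01 = 7488dc
  after D3: wrote 6B at 0x16 = f57488dc7488
  after D4: wrote 2B at 0x10 = 5159
query mem[0x19]=0xdc, mem[0x1a]=0x74, mem[0x04]=0x74, mem[0x06]=0xdc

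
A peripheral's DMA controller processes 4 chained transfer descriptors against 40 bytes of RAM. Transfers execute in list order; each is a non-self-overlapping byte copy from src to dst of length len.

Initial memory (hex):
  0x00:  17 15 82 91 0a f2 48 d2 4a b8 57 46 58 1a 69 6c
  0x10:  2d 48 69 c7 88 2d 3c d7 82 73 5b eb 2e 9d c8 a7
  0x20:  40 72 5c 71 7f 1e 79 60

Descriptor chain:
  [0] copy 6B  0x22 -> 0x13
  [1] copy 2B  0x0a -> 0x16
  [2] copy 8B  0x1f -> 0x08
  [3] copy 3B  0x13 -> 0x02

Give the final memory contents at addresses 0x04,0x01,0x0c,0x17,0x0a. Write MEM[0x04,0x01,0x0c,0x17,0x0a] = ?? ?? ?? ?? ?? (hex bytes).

  after D0: wrote 6B at 0x13 = 5c717f1e7960
  after D1: wrote 2B at 0x16 = 5746
  after D2: wrote 8B at 0x08 = a740725c717f1e79
  after D3: wrote 3B at 0x02 = 5c717f
query mem[0x04]=0x7f, mem[0x01]=0x15, mem[0x0c]=0x71, mem[0x17]=0x46, mem[0x0a]=0x72

MEM[0x04,0x01,0x0c,0x17,0x0a] = 7f 15 71 46 72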